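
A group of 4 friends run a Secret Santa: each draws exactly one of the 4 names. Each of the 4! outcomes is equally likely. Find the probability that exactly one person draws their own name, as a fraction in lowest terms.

Favorable outcomes: C(4,1)·!3 = 4·2 = 8.
Total outcomes: 4! = 24.
Probability = 8/24 = 1/3.

1/3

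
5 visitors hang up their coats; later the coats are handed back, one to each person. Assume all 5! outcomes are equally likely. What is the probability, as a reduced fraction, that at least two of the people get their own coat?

31/120

Favorable outcomes: Σ_{i≥2} C(5,i)·!(5-i) = 10·2 + 10·1 + 5·0 + 1·1 = 31.
Total outcomes: 5! = 120.
Probability = 31/120 = 31/120.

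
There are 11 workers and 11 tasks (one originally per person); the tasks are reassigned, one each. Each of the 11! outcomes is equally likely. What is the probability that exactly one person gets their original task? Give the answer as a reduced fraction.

16481/44800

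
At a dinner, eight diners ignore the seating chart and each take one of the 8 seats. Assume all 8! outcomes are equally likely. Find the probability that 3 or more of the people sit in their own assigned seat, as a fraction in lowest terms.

647/8064

Favorable outcomes: Σ_{i≥3} C(8,i)·!(8-i) = 56·44 + 70·9 + 56·2 + 28·1 + 8·0 + 1·1 = 3235.
Total outcomes: 8! = 40320.
Probability = 3235/40320 = 647/8064.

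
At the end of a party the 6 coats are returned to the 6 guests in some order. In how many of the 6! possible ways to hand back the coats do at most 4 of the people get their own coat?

# with exactly i fixed is C(6,i)·!(6-i); sum over i=0..4:
  i=0: C(6,0)·!6 = 1·265 = 265
  i=1: C(6,1)·!5 = 6·44 = 264
  i=2: C(6,2)·!4 = 15·9 = 135
  i=3: C(6,3)·!3 = 20·2 = 40
  i=4: C(6,4)·!2 = 15·1 = 15
Total = 719.

719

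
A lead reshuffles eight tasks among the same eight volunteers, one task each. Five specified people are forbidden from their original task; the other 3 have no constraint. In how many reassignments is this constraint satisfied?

21234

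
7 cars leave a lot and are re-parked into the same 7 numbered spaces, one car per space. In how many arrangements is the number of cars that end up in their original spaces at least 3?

407

# with exactly i fixed is C(7,i)·!(7-i); sum over i=3..7:
  i=3: C(7,3)·!4 = 35·9 = 315
  i=4: C(7,4)·!3 = 35·2 = 70
  i=5: C(7,5)·!2 = 21·1 = 21
  i=6: C(7,6)·!1 = 7·0 = 0
  i=7: C(7,7)·!0 = 1·1 = 1
Total = 407.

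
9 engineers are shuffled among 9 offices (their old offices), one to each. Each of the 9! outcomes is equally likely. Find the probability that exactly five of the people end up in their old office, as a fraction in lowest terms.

1/320

Favorable outcomes: C(9,5)·!4 = 126·9 = 1134.
Total outcomes: 9! = 362880.
Probability = 1134/362880 = 1/320.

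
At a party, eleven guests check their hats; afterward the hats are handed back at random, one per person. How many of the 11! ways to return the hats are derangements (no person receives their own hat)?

14684570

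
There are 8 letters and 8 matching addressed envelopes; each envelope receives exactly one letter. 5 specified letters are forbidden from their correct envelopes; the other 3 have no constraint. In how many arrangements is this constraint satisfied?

Let A_j be the event that the j-th constrained one is fixed. By inclusion-exclusion over the 5 events:
Σ_{j=0}^{5} (-1)^j C(5,j)(8-j)!
= C(5,0)·8! - C(5,1)·7! + C(5,2)·6! - C(5,3)·5! + C(5,4)·4! - C(5,5)·3!
= 40320 - 25200 + 7200 - 1200 + 120 - 6
= 21234

21234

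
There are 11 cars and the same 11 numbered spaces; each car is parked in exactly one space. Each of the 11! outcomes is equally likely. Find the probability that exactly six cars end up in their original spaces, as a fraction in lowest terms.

11/21600

Favorable outcomes: C(11,6)·!5 = 462·44 = 20328.
Total outcomes: 11! = 39916800.
Probability = 20328/39916800 = 11/21600.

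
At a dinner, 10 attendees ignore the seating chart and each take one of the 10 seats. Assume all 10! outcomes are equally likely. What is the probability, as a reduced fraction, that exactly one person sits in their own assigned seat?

Favorable outcomes: C(10,1)·!9 = 10·133496 = 1334960.
Total outcomes: 10! = 3628800.
Probability = 1334960/3628800 = 16687/45360.

16687/45360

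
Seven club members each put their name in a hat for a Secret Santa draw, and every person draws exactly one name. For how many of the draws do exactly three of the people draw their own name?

Choose which 3 of the 7 are fixed: C(7,3) = 35.
The other 4 form a derangement: !4 = 9.
Total: 35 × 9 = 315.

315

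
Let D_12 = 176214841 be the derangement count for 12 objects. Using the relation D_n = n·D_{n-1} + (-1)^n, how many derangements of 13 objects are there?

2290792932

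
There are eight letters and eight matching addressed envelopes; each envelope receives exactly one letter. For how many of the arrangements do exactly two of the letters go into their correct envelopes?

7420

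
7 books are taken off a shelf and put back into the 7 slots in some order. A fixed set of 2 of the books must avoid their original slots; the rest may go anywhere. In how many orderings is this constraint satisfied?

3720

Let A_j be the event that the j-th constrained one is fixed. By inclusion-exclusion over the 2 events:
Σ_{j=0}^{2} (-1)^j C(2,j)(7-j)!
= C(2,0)·7! - C(2,1)·6! + C(2,2)·5!
= 5040 - 1440 + 120
= 3720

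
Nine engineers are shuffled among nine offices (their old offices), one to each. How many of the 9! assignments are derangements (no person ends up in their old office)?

133496

The subfactorial !9 = [9!/e] (nearest integer).
9! = 362880, and 362880/e ≈ 133496.09, so !9 = 133496.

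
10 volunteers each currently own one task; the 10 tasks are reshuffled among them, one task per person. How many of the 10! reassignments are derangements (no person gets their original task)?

Use !n = (n-1)(!(n-1) + !(n-2)).
!10 = 9·(133496 + 14833) = 9·148329 = 1334961

1334961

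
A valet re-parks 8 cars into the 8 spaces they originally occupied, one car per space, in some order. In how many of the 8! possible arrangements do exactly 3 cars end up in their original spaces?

2464

Choose which 3 of the 8 are fixed: C(8,3) = 56.
The other 5 form a derangement: !5 = 44.
Total: 56 × 44 = 2464.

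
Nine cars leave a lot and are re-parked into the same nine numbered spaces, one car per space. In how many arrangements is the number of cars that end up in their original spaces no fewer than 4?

Sum C(9,i)·!(9-i) for i = 4..9:
  i=4: C(9,4)·!5 = 126·44 = 5544
  i=5: C(9,5)·!4 = 126·9 = 1134
  i=6: C(9,6)·!3 = 84·2 = 168
  i=7: C(9,7)·!2 = 36·1 = 36
  i=8: C(9,8)·!1 = 9·0 = 0
  i=9: C(9,9)·!0 = 1·1 = 1
Total = 6883.

6883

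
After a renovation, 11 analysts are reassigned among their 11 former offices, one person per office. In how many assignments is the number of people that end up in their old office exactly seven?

2970

Pick the 7 fixed positions: C(11,7) = 330 ways.
The other 4 form a derangement: !4 = 9.
Total: 330 × 9 = 2970.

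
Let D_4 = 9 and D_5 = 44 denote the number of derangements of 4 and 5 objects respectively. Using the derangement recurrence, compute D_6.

D_6 = (6-1)·(D_5 + D_4) = 5·(44 + 9) = 5·53 = 265.

265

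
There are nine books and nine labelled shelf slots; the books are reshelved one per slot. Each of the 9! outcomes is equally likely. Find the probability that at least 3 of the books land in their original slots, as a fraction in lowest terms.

Favorable outcomes: Σ_{i≥3} C(9,i)·!(9-i) = 84·265 + 126·44 + 126·9 + 84·2 + 36·1 + 9·0 + 1·1 = 29143.
Total outcomes: 9! = 362880.
Probability = 29143/362880 = 29143/362880.

29143/362880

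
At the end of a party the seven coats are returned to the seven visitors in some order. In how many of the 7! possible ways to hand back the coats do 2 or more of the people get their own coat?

1331

# with exactly i fixed is C(7,i)·!(7-i); sum over i=2..7:
  i=2: C(7,2)·!5 = 21·44 = 924
  i=3: C(7,3)·!4 = 35·9 = 315
  i=4: C(7,4)·!3 = 35·2 = 70
  i=5: C(7,5)·!2 = 21·1 = 21
  i=6: C(7,6)·!1 = 7·0 = 0
  i=7: C(7,7)·!0 = 1·1 = 1
Total = 1331.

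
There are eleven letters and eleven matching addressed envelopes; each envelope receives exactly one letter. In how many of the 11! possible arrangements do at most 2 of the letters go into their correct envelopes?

36711421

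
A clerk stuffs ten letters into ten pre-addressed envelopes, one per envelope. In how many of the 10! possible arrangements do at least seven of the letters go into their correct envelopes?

# with exactly i fixed is C(10,i)·!(10-i); sum over i=7..10:
  i=7: C(10,7)·!3 = 120·2 = 240
  i=8: C(10,8)·!2 = 45·1 = 45
  i=9: C(10,9)·!1 = 10·0 = 0
  i=10: C(10,10)·!0 = 1·1 = 1
Total = 286.

286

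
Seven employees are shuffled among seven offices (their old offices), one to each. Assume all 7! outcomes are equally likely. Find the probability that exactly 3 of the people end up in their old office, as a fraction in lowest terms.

1/16

Favorable outcomes: C(7,3)·!4 = 35·9 = 315.
Total outcomes: 7! = 5040.
Probability = 315/5040 = 1/16.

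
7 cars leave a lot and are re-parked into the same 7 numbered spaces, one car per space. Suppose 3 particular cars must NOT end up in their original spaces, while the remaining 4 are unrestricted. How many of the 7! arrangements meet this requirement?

3216

Inclusion-exclusion on the 3 forbidden self-matches:
Σ_{j=0}^{3} (-1)^j C(3,j)(7-j)!
= C(3,0)·7! - C(3,1)·6! + C(3,2)·5! - C(3,3)·4!
= 5040 - 2160 + 360 - 24
= 3216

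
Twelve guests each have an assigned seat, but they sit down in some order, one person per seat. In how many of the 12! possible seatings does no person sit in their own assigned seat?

176214841

!12 is the nearest integer to 12!/e.
12! = 479001600, and 479001600/e ≈ 176214840.93, so !12 = 176214841.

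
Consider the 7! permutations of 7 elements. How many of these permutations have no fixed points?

1854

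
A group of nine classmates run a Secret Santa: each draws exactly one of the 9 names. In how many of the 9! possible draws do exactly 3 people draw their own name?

22260

Pick the 3 fixed positions: C(9,3) = 84 ways.
The other 6 form a derangement: !6 = 265.
Total: 84 × 265 = 22260.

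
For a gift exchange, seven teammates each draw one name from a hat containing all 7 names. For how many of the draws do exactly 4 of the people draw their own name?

Choose which 4 of the 7 are fixed: C(7,4) = 35.
The remaining 3 must be deranged: !3 = 2.
Total: 35 × 2 = 70.

70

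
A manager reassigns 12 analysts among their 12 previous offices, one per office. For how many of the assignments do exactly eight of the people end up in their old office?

4455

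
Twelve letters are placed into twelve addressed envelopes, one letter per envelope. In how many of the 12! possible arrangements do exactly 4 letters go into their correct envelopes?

Choose which 4 of the 12 are fixed: C(12,4) = 495.
The remaining 8 must be deranged: !8 = 14833.
Total: 495 × 14833 = 7342335.

7342335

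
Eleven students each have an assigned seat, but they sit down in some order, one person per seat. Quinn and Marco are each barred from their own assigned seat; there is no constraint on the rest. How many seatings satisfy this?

33022080

Let A_j be the event that the j-th constrained one is fixed. By inclusion-exclusion over the 2 events:
Σ_{j=0}^{2} (-1)^j C(2,j)(11-j)!
= C(2,0)·11! - C(2,1)·10! + C(2,2)·9!
= 39916800 - 7257600 + 362880
= 33022080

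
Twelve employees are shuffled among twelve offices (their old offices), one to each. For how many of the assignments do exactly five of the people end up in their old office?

1468368

Pick the 5 fixed positions: C(12,5) = 792 ways.
The remaining 7 must be deranged: !7 = 1854.
Total: 792 × 1854 = 1468368.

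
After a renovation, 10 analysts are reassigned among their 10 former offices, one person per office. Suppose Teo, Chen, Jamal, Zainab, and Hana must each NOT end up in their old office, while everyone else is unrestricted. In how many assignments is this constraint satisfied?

Let A_j be the event that the j-th constrained one is fixed. By inclusion-exclusion over the 5 events:
Σ_{j=0}^{5} (-1)^j C(5,j)(10-j)!
= C(5,0)·10! - C(5,1)·9! + C(5,2)·8! - C(5,3)·7! + C(5,4)·6! - C(5,5)·5!
= 3628800 - 1814400 + 403200 - 50400 + 3600 - 120
= 2170680

2170680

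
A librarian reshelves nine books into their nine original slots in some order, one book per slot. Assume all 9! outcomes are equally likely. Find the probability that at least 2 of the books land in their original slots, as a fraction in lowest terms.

Favorable outcomes: Σ_{i≥2} C(9,i)·!(9-i) = 36·1854 + 84·265 + 126·44 + 126·9 + 84·2 + 36·1 + 9·0 + 1·1 = 95887.
Total outcomes: 9! = 362880.
Probability = 95887/362880 = 95887/362880.

95887/362880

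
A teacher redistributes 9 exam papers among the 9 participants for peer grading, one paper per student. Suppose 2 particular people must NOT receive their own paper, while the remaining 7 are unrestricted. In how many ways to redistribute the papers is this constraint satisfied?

Let A_j be the event that the j-th constrained one is fixed. By inclusion-exclusion over the 2 events:
Σ_{j=0}^{2} (-1)^j C(2,j)(9-j)!
= C(2,0)·9! - C(2,1)·8! + C(2,2)·7!
= 362880 - 80640 + 5040
= 287280

287280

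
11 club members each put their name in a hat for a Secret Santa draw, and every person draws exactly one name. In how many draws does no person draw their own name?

!11 is the nearest integer to 11!/e.
11! = 39916800, and 39916800/e ≈ 14684570.08, so !11 = 14684570.

14684570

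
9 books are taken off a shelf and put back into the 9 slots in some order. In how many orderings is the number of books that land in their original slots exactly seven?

36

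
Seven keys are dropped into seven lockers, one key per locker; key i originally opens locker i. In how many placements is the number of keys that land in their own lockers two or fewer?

4633

Sum C(7,i)·!(7-i) for i = 0..2:
  i=0: C(7,0)·!7 = 1·1854 = 1854
  i=1: C(7,1)·!6 = 7·265 = 1855
  i=2: C(7,2)·!5 = 21·44 = 924
Total = 4633.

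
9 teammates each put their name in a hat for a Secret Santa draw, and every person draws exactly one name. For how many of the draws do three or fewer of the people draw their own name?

355997

Sum C(9,i)·!(9-i) for i = 0..3:
  i=0: C(9,0)·!9 = 1·133496 = 133496
  i=1: C(9,1)·!8 = 9·14833 = 133497
  i=2: C(9,2)·!7 = 36·1854 = 66744
  i=3: C(9,3)·!6 = 84·265 = 22260
Total = 355997.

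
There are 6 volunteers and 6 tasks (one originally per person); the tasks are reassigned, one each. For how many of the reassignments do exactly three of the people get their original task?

40

Choose which 3 of the 6 are fixed: C(6,3) = 20.
The remaining 3 must be deranged: !3 = 2.
Total: 20 × 2 = 40.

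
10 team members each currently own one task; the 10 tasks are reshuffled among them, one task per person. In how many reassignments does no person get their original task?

1334961

The subfactorial !10 = [10!/e] (nearest integer).
10! = 3628800, and 3628800/e ≈ 1334960.92, so !10 = 1334961.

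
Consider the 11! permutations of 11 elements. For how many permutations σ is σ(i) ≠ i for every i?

Recurrence: !11 = 10·(!10 + !9).
!11 = 10·(1334961 + 133496) = 10·1468457 = 14684570

14684570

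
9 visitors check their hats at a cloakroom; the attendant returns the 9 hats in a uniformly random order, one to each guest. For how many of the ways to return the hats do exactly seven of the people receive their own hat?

36

Pick the 7 fixed positions: C(9,7) = 36 ways.
The other 2 form a derangement: !2 = 1.
Total: 36 × 1 = 36.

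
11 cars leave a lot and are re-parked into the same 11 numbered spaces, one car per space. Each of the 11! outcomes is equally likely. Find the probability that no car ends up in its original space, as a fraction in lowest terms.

Favorable outcomes: !11 = 14684570.
Total outcomes: 11! = 39916800.
Probability = 14684570/39916800 = 1468457/3991680.

1468457/3991680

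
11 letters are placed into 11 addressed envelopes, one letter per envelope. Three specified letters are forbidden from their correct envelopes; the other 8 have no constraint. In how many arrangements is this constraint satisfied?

30078720

Inclusion-exclusion on the 3 forbidden self-matches:
Σ_{j=0}^{3} (-1)^j C(3,j)(11-j)!
= C(3,0)·11! - C(3,1)·10! + C(3,2)·9! - C(3,3)·8!
= 39916800 - 10886400 + 1088640 - 40320
= 30078720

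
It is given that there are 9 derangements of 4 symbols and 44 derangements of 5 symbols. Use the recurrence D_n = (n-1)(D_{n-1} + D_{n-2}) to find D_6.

D_6 = (6-1)·(D_5 + D_4) = 5·(44 + 9) = 5·53 = 265.

265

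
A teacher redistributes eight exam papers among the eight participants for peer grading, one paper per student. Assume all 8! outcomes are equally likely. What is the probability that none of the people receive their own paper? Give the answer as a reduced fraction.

2119/5760

Favorable outcomes: !8 = 14833.
Total outcomes: 8! = 40320.
Probability = 14833/40320 = 2119/5760.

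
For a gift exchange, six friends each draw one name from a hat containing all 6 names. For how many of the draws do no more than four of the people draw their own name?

719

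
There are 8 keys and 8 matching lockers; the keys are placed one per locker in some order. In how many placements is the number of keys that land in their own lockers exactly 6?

28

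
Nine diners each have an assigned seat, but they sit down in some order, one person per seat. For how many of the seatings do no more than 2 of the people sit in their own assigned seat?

# with exactly i fixed is C(9,i)·!(9-i); sum over i=0..2:
  i=0: C(9,0)·!9 = 1·133496 = 133496
  i=1: C(9,1)·!8 = 9·14833 = 133497
  i=2: C(9,2)·!7 = 36·1854 = 66744
Total = 333737.

333737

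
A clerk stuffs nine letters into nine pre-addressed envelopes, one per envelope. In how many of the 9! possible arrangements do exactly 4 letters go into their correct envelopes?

5544

Pick the 4 fixed positions: C(9,4) = 126 ways.
The remaining 5 must be deranged: !5 = 44.
Total: 126 × 44 = 5544.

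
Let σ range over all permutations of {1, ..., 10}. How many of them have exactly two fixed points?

667485

Choose which 2 of the 10 are fixed: C(10,2) = 45.
The other 8 form a derangement: !8 = 14833.
Total: 45 × 14833 = 667485.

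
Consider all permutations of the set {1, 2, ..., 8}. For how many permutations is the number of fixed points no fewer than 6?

Sum C(8,i)·!(8-i) for i = 6..8:
  i=6: C(8,6)·!2 = 28·1 = 28
  i=7: C(8,7)·!1 = 8·0 = 0
  i=8: C(8,8)·!0 = 1·1 = 1
Total = 29.

29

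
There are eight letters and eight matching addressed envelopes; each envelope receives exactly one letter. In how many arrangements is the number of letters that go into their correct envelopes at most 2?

37085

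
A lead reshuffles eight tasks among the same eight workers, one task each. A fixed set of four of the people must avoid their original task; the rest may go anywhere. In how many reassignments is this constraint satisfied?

24024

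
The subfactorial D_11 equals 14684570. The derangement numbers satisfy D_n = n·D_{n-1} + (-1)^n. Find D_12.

D_12 = 12·14684570 + 1 = 176214841.

176214841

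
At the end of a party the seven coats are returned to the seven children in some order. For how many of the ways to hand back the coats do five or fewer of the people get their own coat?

5039

Sum C(7,i)·!(7-i) for i = 0..5:
  i=0: C(7,0)·!7 = 1·1854 = 1854
  i=1: C(7,1)·!6 = 7·265 = 1855
  i=2: C(7,2)·!5 = 21·44 = 924
  i=3: C(7,3)·!4 = 35·9 = 315
  i=4: C(7,4)·!3 = 35·2 = 70
  i=5: C(7,5)·!2 = 21·1 = 21
Total = 5039.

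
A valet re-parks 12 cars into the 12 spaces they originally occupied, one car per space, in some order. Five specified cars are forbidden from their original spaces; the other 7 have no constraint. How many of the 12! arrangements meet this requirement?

312273360

Inclusion-exclusion on the 5 forbidden self-matches:
Σ_{j=0}^{5} (-1)^j C(5,j)(12-j)!
= C(5,0)·12! - C(5,1)·11! + C(5,2)·10! - C(5,3)·9! + C(5,4)·8! - C(5,5)·7!
= 479001600 - 199584000 + 36288000 - 3628800 + 201600 - 5040
= 312273360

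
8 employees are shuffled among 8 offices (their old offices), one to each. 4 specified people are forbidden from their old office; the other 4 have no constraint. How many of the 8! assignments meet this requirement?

Inclusion-exclusion on the 4 forbidden self-matches:
Σ_{j=0}^{4} (-1)^j C(4,j)(8-j)!
= C(4,0)·8! - C(4,1)·7! + C(4,2)·6! - C(4,3)·5! + C(4,4)·4!
= 40320 - 20160 + 4320 - 480 + 24
= 24024

24024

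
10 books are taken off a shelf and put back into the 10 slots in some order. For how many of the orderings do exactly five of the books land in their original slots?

Choose which 5 of the 10 are fixed: C(10,5) = 252.
The remaining 5 must be deranged: !5 = 44.
Total: 252 × 44 = 11088.

11088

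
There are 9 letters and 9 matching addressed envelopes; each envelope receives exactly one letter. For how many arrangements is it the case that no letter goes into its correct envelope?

By inclusion-exclusion, !9 = Σ (-1)^k · 9!/k! for k=0..9
= 9! - 9!/1! + 9!/2! - 9!/3! + 9!/4! - 9!/5! + 9!/6! - 9!/7! + 9!/8! - 9!/9!
= 362880 - 362880 + 181440 - 60480 + 15120 - 3024 + 504 - 72 + 9 - 1
= 133496

133496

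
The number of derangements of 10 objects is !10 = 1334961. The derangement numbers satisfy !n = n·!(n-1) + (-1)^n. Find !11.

!11 = 11·1334961 - 1 = 14684570.

14684570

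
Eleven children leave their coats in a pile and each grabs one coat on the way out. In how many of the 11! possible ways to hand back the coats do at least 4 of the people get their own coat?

757934

# with exactly i fixed is C(11,i)·!(11-i); sum over i=4..11:
  i=4: C(11,4)·!7 = 330·1854 = 611820
  i=5: C(11,5)·!6 = 462·265 = 122430
  i=6: C(11,6)·!5 = 462·44 = 20328
  i=7: C(11,7)·!4 = 330·9 = 2970
  i=8: C(11,8)·!3 = 165·2 = 330
  i=9: C(11,9)·!2 = 55·1 = 55
  i=10: C(11,10)·!1 = 11·0 = 0
  i=11: C(11,11)·!0 = 1·1 = 1
Total = 757934.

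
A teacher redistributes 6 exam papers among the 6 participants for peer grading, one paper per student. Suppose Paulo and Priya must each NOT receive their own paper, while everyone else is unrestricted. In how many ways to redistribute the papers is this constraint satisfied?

504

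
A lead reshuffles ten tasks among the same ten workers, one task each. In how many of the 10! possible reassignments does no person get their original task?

1334961

Use !n = n·!(n-1) + (-1)^n.
!10 = 10·133496 + 1 = 1334961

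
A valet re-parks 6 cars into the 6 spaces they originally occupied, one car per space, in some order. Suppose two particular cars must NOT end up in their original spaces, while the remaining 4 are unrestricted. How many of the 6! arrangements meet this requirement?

504

Let A_j be the event that the j-th constrained one is fixed. By inclusion-exclusion over the 2 events:
Σ_{j=0}^{2} (-1)^j C(2,j)(6-j)!
= C(2,0)·6! - C(2,1)·5! + C(2,2)·4!
= 720 - 240 + 24
= 504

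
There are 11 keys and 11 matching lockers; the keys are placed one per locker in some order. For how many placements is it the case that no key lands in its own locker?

14684570

!11 = 11! · Σ_{k=0}^{11} (-1)^k/k!
= 11! - 11!/1! + 11!/2! - 11!/3! + 11!/4! - 11!/5! + 11!/6! - 11!/7! + 11!/8! - 11!/9! + 11!/10! - 11!/11!
= 39916800 - 39916800 + 19958400 - 6652800 + 1663200 - 332640 + 55440 - 7920 + 990 - 110 + 11 - 1
= 14684570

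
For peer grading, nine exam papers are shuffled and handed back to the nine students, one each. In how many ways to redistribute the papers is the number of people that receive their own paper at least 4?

# with exactly i fixed is C(9,i)·!(9-i); sum over i=4..9:
  i=4: C(9,4)·!5 = 126·44 = 5544
  i=5: C(9,5)·!4 = 126·9 = 1134
  i=6: C(9,6)·!3 = 84·2 = 168
  i=7: C(9,7)·!2 = 36·1 = 36
  i=8: C(9,8)·!1 = 9·0 = 0
  i=9: C(9,9)·!0 = 1·1 = 1
Total = 6883.

6883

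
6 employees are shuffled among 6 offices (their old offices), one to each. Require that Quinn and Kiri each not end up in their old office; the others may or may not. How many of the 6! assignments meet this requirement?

504

Inclusion-exclusion on the 2 forbidden self-matches:
Σ_{j=0}^{2} (-1)^j C(2,j)(6-j)!
= C(2,0)·6! - C(2,1)·5! + C(2,2)·4!
= 720 - 240 + 24
= 504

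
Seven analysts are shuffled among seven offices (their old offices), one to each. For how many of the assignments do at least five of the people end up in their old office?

22

Sum C(7,i)·!(7-i) for i = 5..7:
  i=5: C(7,5)·!2 = 21·1 = 21
  i=6: C(7,6)·!1 = 7·0 = 0
  i=7: C(7,7)·!0 = 1·1 = 1
Total = 22.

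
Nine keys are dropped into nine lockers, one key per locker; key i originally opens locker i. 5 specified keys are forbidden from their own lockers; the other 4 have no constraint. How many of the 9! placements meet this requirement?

205056

Let A_j be the event that the j-th constrained one is fixed. By inclusion-exclusion over the 5 events:
Σ_{j=0}^{5} (-1)^j C(5,j)(9-j)!
= C(5,0)·9! - C(5,1)·8! + C(5,2)·7! - C(5,3)·6! + C(5,4)·5! - C(5,5)·4!
= 362880 - 201600 + 50400 - 7200 + 600 - 24
= 205056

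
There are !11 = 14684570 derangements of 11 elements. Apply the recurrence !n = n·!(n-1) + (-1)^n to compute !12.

176214841

!12 = 12·14684570 + 1 = 176214841.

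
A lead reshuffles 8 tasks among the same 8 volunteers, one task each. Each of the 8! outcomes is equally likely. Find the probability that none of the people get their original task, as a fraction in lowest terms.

2119/5760

Favorable outcomes: !8 = 14833.
Total outcomes: 8! = 40320.
Probability = 14833/40320 = 2119/5760.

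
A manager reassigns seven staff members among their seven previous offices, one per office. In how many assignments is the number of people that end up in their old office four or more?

92

# with exactly i fixed is C(7,i)·!(7-i); sum over i=4..7:
  i=4: C(7,4)·!3 = 35·2 = 70
  i=5: C(7,5)·!2 = 21·1 = 21
  i=6: C(7,6)·!1 = 7·0 = 0
  i=7: C(7,7)·!0 = 1·1 = 1
Total = 92.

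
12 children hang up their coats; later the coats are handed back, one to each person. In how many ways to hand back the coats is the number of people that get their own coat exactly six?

244860

Pick the 6 fixed positions: C(12,6) = 924 ways.
The remaining 6 must be deranged: !6 = 265.
Total: 924 × 265 = 244860.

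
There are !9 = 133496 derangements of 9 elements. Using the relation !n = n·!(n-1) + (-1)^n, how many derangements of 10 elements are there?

1334961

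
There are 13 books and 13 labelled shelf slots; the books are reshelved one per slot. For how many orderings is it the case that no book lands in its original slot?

2290792932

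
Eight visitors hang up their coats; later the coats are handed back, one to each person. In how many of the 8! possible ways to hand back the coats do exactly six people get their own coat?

28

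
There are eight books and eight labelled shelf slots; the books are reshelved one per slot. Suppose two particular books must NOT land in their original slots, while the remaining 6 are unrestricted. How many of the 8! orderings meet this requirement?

30960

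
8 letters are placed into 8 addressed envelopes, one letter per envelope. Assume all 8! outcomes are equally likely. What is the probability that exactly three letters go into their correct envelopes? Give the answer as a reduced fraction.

11/180

Favorable outcomes: C(8,3)·!5 = 56·44 = 2464.
Total outcomes: 8! = 40320.
Probability = 2464/40320 = 11/180.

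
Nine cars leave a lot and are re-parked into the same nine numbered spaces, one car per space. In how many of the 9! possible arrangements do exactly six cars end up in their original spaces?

168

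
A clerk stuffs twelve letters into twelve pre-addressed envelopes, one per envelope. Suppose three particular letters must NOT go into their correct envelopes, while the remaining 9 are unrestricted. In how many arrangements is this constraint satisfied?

Inclusion-exclusion on the 3 forbidden self-matches:
Σ_{j=0}^{3} (-1)^j C(3,j)(12-j)!
= C(3,0)·12! - C(3,1)·11! + C(3,2)·10! - C(3,3)·9!
= 479001600 - 119750400 + 10886400 - 362880
= 369774720

369774720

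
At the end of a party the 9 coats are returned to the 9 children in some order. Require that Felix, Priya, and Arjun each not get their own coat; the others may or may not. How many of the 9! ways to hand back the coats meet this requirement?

256320

Inclusion-exclusion on the 3 forbidden self-matches:
Σ_{j=0}^{3} (-1)^j C(3,j)(9-j)!
= C(3,0)·9! - C(3,1)·8! + C(3,2)·7! - C(3,3)·6!
= 362880 - 120960 + 15120 - 720
= 256320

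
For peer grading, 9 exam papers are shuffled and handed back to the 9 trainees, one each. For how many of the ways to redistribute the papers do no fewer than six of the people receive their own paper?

Sum C(9,i)·!(9-i) for i = 6..9:
  i=6: C(9,6)·!3 = 84·2 = 168
  i=7: C(9,7)·!2 = 36·1 = 36
  i=8: C(9,8)·!1 = 9·0 = 0
  i=9: C(9,9)·!0 = 1·1 = 1
Total = 205.

205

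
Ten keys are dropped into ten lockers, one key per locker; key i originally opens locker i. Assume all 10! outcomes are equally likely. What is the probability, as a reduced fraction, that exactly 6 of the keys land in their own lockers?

1/1920

Favorable outcomes: C(10,6)·!4 = 210·9 = 1890.
Total outcomes: 10! = 3628800.
Probability = 1890/3628800 = 1/1920.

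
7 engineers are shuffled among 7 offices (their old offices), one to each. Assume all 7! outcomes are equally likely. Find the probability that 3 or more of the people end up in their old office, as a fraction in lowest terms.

Favorable outcomes: Σ_{i≥3} C(7,i)·!(7-i) = 35·9 + 35·2 + 21·1 + 7·0 + 1·1 = 407.
Total outcomes: 7! = 5040.
Probability = 407/5040 = 407/5040.

407/5040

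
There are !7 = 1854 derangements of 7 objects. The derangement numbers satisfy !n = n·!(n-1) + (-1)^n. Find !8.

14833

!8 = 8·1854 + 1 = 14833.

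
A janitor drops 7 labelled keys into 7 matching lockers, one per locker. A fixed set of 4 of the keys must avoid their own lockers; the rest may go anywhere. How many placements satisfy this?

Inclusion-exclusion on the 4 forbidden self-matches:
Σ_{j=0}^{4} (-1)^j C(4,j)(7-j)!
= C(4,0)·7! - C(4,1)·6! + C(4,2)·5! - C(4,3)·4! + C(4,4)·3!
= 5040 - 2880 + 720 - 96 + 6
= 2790

2790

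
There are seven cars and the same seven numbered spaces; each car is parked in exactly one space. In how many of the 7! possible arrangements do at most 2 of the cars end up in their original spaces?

4633

# with exactly i fixed is C(7,i)·!(7-i); sum over i=0..2:
  i=0: C(7,0)·!7 = 1·1854 = 1854
  i=1: C(7,1)·!6 = 7·265 = 1855
  i=2: C(7,2)·!5 = 21·44 = 924
Total = 4633.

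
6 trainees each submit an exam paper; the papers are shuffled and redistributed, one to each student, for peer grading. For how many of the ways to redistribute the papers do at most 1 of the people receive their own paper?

Sum C(6,i)·!(6-i) for i = 0..1:
  i=0: C(6,0)·!6 = 1·265 = 265
  i=1: C(6,1)·!5 = 6·44 = 264
Total = 529.

529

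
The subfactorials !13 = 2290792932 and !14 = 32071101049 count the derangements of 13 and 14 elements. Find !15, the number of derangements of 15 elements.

481066515734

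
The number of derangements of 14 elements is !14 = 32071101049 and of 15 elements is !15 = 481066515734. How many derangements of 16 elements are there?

7697064251745

!16 = (16-1)·(!15 + !14) = 15·(481066515734 + 32071101049) = 15·513137616783 = 7697064251745.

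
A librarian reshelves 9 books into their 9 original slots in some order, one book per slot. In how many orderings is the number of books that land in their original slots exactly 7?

36

Pick the 7 fixed positions: C(9,7) = 36 ways.
The remaining 2 must be deranged: !2 = 1.
Total: 36 × 1 = 36.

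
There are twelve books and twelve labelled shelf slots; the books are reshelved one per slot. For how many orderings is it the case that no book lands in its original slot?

Recurrence: !12 = 12·!11 + (-1)^12.
!12 = 12·14684570 + 1 = 176214841

176214841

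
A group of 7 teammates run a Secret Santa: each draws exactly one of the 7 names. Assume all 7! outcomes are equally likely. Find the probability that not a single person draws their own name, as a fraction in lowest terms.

103/280

Favorable outcomes: !7 = 1854.
Total outcomes: 7! = 5040.
Probability = 1854/5040 = 103/280.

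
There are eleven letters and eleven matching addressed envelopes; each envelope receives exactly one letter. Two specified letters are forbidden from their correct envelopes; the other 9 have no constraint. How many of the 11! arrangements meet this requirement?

Let A_j be the event that the j-th constrained one is fixed. By inclusion-exclusion over the 2 events:
Σ_{j=0}^{2} (-1)^j C(2,j)(11-j)!
= C(2,0)·11! - C(2,1)·10! + C(2,2)·9!
= 39916800 - 7257600 + 362880
= 33022080

33022080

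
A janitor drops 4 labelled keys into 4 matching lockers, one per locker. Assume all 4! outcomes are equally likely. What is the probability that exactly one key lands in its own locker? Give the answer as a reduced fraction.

Favorable outcomes: C(4,1)·!3 = 4·2 = 8.
Total outcomes: 4! = 24.
Probability = 8/24 = 1/3.

1/3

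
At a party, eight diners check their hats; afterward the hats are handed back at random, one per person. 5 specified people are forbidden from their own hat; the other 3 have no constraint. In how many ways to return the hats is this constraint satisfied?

Inclusion-exclusion on the 5 forbidden self-matches:
Σ_{j=0}^{5} (-1)^j C(5,j)(8-j)!
= C(5,0)·8! - C(5,1)·7! + C(5,2)·6! - C(5,3)·5! + C(5,4)·4! - C(5,5)·3!
= 40320 - 25200 + 7200 - 1200 + 120 - 6
= 21234

21234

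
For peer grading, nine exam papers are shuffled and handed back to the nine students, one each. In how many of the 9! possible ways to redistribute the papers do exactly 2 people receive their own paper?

Pick the 2 fixed positions: C(9,2) = 36 ways.
The remaining 7 must be deranged: !7 = 1854.
Total: 36 × 1854 = 66744.

66744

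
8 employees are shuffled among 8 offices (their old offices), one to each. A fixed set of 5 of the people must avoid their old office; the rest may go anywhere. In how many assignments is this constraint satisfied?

21234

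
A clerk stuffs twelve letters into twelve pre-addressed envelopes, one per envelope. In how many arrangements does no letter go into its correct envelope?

176214841

Use !n = n·!(n-1) + (-1)^n.
!12 = 12·14684570 + 1 = 176214841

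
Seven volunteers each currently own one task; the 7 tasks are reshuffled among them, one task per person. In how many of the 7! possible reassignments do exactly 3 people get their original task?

Choose which 3 of the 7 are fixed: C(7,3) = 35.
The remaining 4 must be deranged: !4 = 9.
Total: 35 × 9 = 315.

315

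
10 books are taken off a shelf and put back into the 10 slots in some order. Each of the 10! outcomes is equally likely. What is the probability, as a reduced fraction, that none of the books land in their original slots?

16481/44800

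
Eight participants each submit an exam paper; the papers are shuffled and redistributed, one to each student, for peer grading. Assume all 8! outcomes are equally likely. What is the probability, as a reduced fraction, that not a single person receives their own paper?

2119/5760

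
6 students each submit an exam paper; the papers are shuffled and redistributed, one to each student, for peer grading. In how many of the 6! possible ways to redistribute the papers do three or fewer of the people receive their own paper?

704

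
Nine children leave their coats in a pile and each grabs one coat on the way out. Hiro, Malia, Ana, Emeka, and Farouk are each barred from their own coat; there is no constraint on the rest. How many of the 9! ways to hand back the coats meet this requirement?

Let A_j be the event that the j-th constrained one is fixed. By inclusion-exclusion over the 5 events:
Σ_{j=0}^{5} (-1)^j C(5,j)(9-j)!
= C(5,0)·9! - C(5,1)·8! + C(5,2)·7! - C(5,3)·6! + C(5,4)·5! - C(5,5)·4!
= 362880 - 201600 + 50400 - 7200 + 600 - 24
= 205056

205056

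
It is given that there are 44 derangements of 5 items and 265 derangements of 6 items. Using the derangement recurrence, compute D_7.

1854

D_7 = (7-1)·(D_6 + D_5) = 6·(265 + 44) = 6·309 = 1854.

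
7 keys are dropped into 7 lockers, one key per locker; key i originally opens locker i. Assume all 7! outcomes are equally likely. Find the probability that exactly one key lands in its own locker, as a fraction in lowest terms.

Favorable outcomes: C(7,1)·!6 = 7·265 = 1855.
Total outcomes: 7! = 5040.
Probability = 1855/5040 = 53/144.

53/144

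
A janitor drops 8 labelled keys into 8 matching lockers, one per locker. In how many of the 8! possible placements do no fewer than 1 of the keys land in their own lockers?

Sum C(8,i)·!(8-i) for i = 1..8:
  i=1: C(8,1)·!7 = 8·1854 = 14832
  i=2: C(8,2)·!6 = 28·265 = 7420
  i=3: C(8,3)·!5 = 56·44 = 2464
  i=4: C(8,4)·!4 = 70·9 = 630
  i=5: C(8,5)·!3 = 56·2 = 112
  i=6: C(8,6)·!2 = 28·1 = 28
  i=7: C(8,7)·!1 = 8·0 = 0
  i=8: C(8,8)·!0 = 1·1 = 1
Total = 25487.

25487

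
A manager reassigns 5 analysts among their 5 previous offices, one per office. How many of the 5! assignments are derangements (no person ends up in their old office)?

44

The number of derangements of 5 is !5 = Σ_{k=0}^{5} (-1)^k·5!/k!
= 5! - 5!/1! + 5!/2! - 5!/3! + 5!/4! - 5!/5!
= 120 - 120 + 60 - 20 + 5 - 1
= 44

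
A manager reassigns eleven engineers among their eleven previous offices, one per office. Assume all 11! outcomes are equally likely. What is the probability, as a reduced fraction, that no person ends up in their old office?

1468457/3991680

Favorable outcomes: !11 = 14684570.
Total outcomes: 11! = 39916800.
Probability = 14684570/39916800 = 1468457/3991680.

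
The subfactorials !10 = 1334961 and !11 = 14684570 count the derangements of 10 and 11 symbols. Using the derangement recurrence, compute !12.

!12 = (12-1)·(!11 + !10) = 11·(14684570 + 1334961) = 11·16019531 = 176214841.

176214841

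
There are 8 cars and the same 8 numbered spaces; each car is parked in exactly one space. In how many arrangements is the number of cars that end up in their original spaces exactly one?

14832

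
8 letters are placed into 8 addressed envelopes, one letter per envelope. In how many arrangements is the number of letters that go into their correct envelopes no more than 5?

# with exactly i fixed is C(8,i)·!(8-i); sum over i=0..5:
  i=0: C(8,0)·!8 = 1·14833 = 14833
  i=1: C(8,1)·!7 = 8·1854 = 14832
  i=2: C(8,2)·!6 = 28·265 = 7420
  i=3: C(8,3)·!5 = 56·44 = 2464
  i=4: C(8,4)·!4 = 70·9 = 630
  i=5: C(8,5)·!3 = 56·2 = 112
Total = 40291.

40291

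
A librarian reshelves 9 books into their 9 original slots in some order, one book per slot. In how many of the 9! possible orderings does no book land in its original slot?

133496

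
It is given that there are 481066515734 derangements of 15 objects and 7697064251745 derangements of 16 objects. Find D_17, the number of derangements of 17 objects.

D_17 = (17-1)·(D_16 + D_15) = 16·(7697064251745 + 481066515734) = 16·8178130767479 = 130850092279664.

130850092279664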